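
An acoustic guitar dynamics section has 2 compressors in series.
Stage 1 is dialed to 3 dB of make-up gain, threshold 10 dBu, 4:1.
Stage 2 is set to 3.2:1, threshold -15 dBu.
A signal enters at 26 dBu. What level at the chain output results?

Stage 1: 16 dB above 10 dBu, reduced 4:1 to 4 dB above → 14 dBu; +3 dB make-up → 17 dBu.
Stage 2: 17 dBu is 32 dB over -15 dBu; at 3.2:1 that becomes 10 dB over, giving -5 dBu.

-5 dBu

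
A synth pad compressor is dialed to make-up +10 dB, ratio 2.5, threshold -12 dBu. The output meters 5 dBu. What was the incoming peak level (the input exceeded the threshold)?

Stripping the +10 dB make-up gives -5 dBu at the gain stage.
The compressed level sits -5 − (-12) = 7 dB over threshold.
Input overshoot = R × output overshoot = 17.5 dB → input = -12 + 17.5 = 5.5 dBu.

5.5 dBu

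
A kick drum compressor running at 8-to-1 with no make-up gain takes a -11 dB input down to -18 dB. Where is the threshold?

-19 dB

Let T be the threshold. Output overshoot = (input overshoot)/R, so -18 − T = (-11 − T)/8.
8·(-18 − T) = -11 − T → 7·T = -144 − (-11) = -133.
T = -133/7 = -19 dB.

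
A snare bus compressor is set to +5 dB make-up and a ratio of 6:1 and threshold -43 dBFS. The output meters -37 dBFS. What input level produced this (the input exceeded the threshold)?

Before make-up, the level was -37 − 5 = -42 dBFS.
Post-compression overshoot = -42 − (-43) = 1 dB.
Undo the ratio: input overshoot = 1 × 6 = 6 dB, giving input = -37 dBFS.

-37 dBFS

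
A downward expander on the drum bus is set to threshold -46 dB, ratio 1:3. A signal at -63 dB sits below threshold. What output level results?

The input is 17 dB below the -46 dB threshold.
A 1:3 expander multiplies undershoot by 3: 17 × 3 = 51 dB below threshold.
Output = -46 − 51 = -97 dB.

-97 dB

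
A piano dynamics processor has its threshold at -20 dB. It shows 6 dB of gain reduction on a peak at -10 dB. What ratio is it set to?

Input overshoot = -10 − (-20) = 10 dB.
Output overshoot = 10 − 6 = 4 dB.
Ratio = input overshoot / output overshoot = 10 / 4 = 2.5.

2.5:1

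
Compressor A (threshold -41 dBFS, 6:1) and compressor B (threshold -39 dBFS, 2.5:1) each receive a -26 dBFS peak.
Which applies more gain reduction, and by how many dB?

A: overshoot 15 dB → output overshoot 2.5 dB → GR 12.5 dB.
B: overshoot 13 dB → output overshoot 5.2 dB → GR 7.8 dB.
Difference: 4.7 dB in favour of A.

A, by 4.7 dB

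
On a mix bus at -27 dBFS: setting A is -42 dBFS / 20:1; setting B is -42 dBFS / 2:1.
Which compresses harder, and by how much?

A: overshoot 15 dB → output overshoot 0.75 dB → GR 14.25 dB.
B: overshoot 15 dB → output overshoot 7.5 dB → GR 7.5 dB.
Difference: 6.75 dB in favour of A.

A, by 6.75 dB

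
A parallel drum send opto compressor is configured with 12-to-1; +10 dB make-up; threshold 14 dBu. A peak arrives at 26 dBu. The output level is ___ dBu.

25 dBu

26 dBu sits 12 dB over threshold.
12:1 compression reduces that to 12/12 = 1 dB over.
Output = 14 + 1 = 15 dBu; make-up adds 10 dB, giving 25 dBu.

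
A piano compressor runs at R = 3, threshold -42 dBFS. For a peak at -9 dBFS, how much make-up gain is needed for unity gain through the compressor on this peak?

22 dB

The peak compresses to -42 + 33/3 = -31 dBFS.
To reach -9 dBFS requires -9 − (-31) = 22 dB of make-up.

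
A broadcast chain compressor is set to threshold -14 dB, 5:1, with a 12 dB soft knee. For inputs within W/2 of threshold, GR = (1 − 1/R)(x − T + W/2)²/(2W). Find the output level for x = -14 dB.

-15.2 dB

x − T + W/2 = -14 − (-14) + 6 = 6.
GR = (1 − 1/5) × 6² / 24 = 0.8 × 36 / 24 = 1.2 dB.
Output = -14 − 1.2 = -15.2 dB.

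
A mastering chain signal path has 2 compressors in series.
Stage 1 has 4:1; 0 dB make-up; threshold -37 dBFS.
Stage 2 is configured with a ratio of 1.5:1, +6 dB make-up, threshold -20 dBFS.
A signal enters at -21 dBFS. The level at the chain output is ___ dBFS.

Stage 1: -21 dBFS is 16 dB over -37 dBFS; at 4:1 that becomes 4 dB over, giving -33 dBFS.
Stage 2: -33 dBFS ≤ -20 dBFS, so stage 2 doesn't engage; make-up brings it to -27 dBFS.

-27 dBFS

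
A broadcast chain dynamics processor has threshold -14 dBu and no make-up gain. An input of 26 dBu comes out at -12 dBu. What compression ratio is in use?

Input overshoot = 26 − (-14) = 40 dB; output overshoot = -12 − (-14) = 2 dB.
Ratio = 40 / 2 = 20.

20:1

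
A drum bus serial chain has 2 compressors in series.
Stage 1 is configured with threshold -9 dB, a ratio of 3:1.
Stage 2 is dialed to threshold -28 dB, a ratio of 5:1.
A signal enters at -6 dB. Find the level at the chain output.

Stage 1: 3 dB above -9 dB, reduced 3:1 to 1 dB above → -8 dB.
Stage 2: 20 dB above -28 dB, reduced 5:1 to 4 dB above → -24 dB.

-24 dB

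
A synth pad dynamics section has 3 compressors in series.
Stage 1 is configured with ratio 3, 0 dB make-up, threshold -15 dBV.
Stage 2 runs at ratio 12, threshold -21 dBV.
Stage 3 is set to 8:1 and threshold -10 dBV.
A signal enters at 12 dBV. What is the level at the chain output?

Stage 1: 12 dBV is 27 dB over -15 dBV; at 3:1 that becomes 9 dB over, giving -6 dBV.
Stage 2: 15 dB above -21 dBV, reduced 12:1 to 1.25 dB above → -19.75 dBV.
Stage 3: -19.75 dBV is at or below the -10 dBV threshold — no compression; output -19.75 dBV.

-19.75 dBV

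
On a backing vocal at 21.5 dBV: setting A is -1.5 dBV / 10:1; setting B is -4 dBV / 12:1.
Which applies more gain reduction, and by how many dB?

A: overshoot 23 dB → output overshoot 2.3 dB → GR 20.7 dB.
B: overshoot 25.5 dB → output overshoot 2.125 dB → GR 23.375 dB.
Difference: 2.675 dB in favour of B.

B, by 2.675 dB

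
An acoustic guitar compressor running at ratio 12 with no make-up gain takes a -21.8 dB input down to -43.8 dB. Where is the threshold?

Input is 24 dB above T (since output overshoot × R = input overshoot: (-43.8 − T)·12 = -21.8 − T gives T = -45.8 dB).
Check: -45.8 + (-21.8 − (-45.8))/12 = -45.8 + 2 = -43.8 dB. ✓

-45.8 dB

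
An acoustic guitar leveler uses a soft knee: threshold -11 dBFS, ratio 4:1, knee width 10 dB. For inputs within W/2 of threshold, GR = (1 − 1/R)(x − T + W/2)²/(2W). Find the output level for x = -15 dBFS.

-15.0375 dBFS

x − T + W/2 = -15 − (-11) + 5 = 1.
GR = (1 − 1/4) × 1² / 20 = 0.75 × 1 / 20 = 0.0375 dB.
Output = -15 − 0.0375 = -15.0375 dBFS.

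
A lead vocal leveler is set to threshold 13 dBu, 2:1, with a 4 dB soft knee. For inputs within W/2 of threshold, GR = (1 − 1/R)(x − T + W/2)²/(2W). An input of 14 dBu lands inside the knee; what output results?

x − T + W/2 = 14 − 13 + 2 = 3.
GR = (1 − 1/2) × 3² / 8 = 0.5 × 9 / 8 = 0.5625 dB.
Output = 14 − 0.5625 = 13.4375 dBu.

13.4375 dBu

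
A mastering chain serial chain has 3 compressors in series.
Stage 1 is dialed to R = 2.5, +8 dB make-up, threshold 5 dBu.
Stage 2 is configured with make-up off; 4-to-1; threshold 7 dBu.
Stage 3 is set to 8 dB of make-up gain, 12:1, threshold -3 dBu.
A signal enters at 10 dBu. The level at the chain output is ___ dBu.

6 dBu

Stage 1: overshoot 5 dB → 5/2.5 = 2 dB → 7 dBu; +8 dB make-up → 15 dBu.
Stage 2: overshoot 8 dB → 8/4 = 2 dB → 9 dBu.
Stage 3: 9 dBu is 12 dB over -3 dBu; at 12:1 that becomes 1 dB over, giving -2 dBu; +8 dB make-up → 6 dBu.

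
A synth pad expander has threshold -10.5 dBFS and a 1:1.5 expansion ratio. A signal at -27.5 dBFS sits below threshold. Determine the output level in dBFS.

Below threshold, a 1:1.5 expander applies gain = (1.5−1)×(T − x) of attenuation.
(1.5−1) × 17 = 8.5 dB, so output = -27.5 − 8.5 = -36 dBFS.

-36 dBFS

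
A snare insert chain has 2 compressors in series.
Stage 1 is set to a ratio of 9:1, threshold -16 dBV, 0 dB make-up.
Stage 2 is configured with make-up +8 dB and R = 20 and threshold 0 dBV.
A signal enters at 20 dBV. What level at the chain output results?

-4 dBV

Stage 1: 20 dBV is 36 dB over -16 dBV; at 9:1 that becomes 4 dB over, giving -12 dBV.
Stage 2: below threshold (-12 ≤ 0); passes unchanged; make-up brings it to -4 dBV.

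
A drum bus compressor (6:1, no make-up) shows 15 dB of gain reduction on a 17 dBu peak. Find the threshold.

Input is 18 dB above T (since output overshoot × R = input overshoot: (2 − T)·6 = 17 − T gives T = -1 dBu).
Check: -1 + (17 − (-1))/6 = -1 + 3 = 2 dBu. ✓

-1 dBu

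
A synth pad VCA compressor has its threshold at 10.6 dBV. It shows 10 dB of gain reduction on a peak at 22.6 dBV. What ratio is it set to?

Input overshoot = 22.6 − 10.6 = 12 dB.
Output overshoot = 12 − 10 = 2 dB.
Ratio = input overshoot / output overshoot = 12 / 2 = 6.

6:1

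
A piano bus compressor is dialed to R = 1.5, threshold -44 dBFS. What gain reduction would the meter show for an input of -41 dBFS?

1 dB

The signal is 3 dB above threshold.
At 1.5:1, output sits 3/1.5 = 2 dB above threshold.
GR = overshoot in − overshoot out = 3 − 2 = 1 dB.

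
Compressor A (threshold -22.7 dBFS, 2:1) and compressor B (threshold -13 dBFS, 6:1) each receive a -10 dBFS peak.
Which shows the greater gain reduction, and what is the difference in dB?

A: overshoot 12.7 dB → output overshoot 6.35 dB → GR 6.35 dB.
B: overshoot 3 dB → output overshoot 0.5 dB → GR 2.5 dB.
A reduces 3.85 dB more.

A, by 3.85 dB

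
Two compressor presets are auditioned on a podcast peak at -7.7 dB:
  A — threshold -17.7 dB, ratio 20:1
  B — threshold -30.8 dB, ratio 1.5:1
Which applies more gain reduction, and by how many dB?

A, by 1.8 dB

A: GR = 10 − 10/20 = 9.5 dB.
B: GR = 23.1 − 23.1/1.5 = 7.7 dB.
Difference: 1.8 dB in favour of A.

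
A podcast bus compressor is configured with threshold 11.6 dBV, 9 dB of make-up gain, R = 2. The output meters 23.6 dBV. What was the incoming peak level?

Before make-up, the level was 23.6 − 9 = 14.6 dBV.
That's 3 dB above the 11.6 dBV threshold.
Input overshoot = R × output overshoot = 6 dB → input = 11.6 + 6 = 17.6 dBV.

17.6 dBV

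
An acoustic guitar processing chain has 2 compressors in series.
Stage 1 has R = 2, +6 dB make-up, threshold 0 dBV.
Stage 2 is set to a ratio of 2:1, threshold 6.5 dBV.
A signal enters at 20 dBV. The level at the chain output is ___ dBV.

Stage 1: 20 dB above 0 dBV, reduced 2:1 to 10 dB above → 10 dBV; +6 dB make-up → 16 dBV.
Stage 2: 9.5 dB above 6.5 dBV, reduced 2:1 to 4.75 dB above → 11.25 dBV.

11.25 dBV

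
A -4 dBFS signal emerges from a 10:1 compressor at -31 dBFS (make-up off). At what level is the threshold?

Gain reduction = -4 − (-31) = 27 dB; output overshoot = GR / (R − 1) = 27 / 9 = 3 dB.
Threshold = output − output overshoot = -31 − 3 = -34 dBFS.

-34 dBFS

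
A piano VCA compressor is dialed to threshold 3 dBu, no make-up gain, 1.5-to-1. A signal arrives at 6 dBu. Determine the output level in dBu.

5 dBu

6 dBu sits 3 dB over threshold.
At 1.5:1 the overshoot is divided by 1.5, leaving 2 dB above threshold.
That puts the output at 5 dBu.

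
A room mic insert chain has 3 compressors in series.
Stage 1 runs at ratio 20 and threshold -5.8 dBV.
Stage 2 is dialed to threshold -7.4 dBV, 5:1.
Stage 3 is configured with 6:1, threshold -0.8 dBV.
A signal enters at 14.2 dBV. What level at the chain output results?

-6.88 dBV

Stage 1: 20 dB above -5.8 dBV, reduced 20:1 to 1 dB above → -4.8 dBV.
Stage 2: 2.6 dB above -7.4 dBV, reduced 5:1 to 0.52 dB above → -6.88 dBV.
Stage 3: -6.88 dBV ≤ -0.8 dBV, so stage 3 doesn't engage; output -6.88 dBV.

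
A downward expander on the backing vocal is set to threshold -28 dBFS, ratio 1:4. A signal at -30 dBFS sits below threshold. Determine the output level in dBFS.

-36 dBFS

Undershoot = (-28) − (-30) = 2 dB.
At 1:4, that expands to 8 dB under threshold.
Output = -28 − 8 = -36 dBFS.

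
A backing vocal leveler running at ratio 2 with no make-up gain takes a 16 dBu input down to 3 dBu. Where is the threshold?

Let T be the threshold. Output overshoot = (input overshoot)/R, so 3 − T = (16 − T)/2.
2·(3 − T) = 16 − T → 1·T = 6 − 16 = -10.
T = -10/1 = -10 dBu.

-10 dBu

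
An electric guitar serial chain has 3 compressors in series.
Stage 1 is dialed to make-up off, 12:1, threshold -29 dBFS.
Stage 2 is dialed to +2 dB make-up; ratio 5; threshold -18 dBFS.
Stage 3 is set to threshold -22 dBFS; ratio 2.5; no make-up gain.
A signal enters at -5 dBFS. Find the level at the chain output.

-25 dBFS

Stage 1: -5 dBFS is 24 dB over -29 dBFS; at 12:1 that becomes 2 dB over, giving -27 dBFS.
Stage 2: below threshold (-27 ≤ -18); passes unchanged; make-up brings it to -25 dBFS.
Stage 3: -25 dBFS is at or below the -22 dBFS threshold — no compression; output -25 dBFS.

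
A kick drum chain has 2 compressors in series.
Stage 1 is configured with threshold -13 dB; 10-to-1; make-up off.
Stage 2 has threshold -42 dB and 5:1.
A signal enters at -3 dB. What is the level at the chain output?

-36 dB

Stage 1: -3 dB is 10 dB over -13 dB; at 10:1 that becomes 1 dB over, giving -12 dB.
Stage 2: -12 dB is 30 dB over -42 dB; at 5:1 that becomes 6 dB over, giving -36 dB.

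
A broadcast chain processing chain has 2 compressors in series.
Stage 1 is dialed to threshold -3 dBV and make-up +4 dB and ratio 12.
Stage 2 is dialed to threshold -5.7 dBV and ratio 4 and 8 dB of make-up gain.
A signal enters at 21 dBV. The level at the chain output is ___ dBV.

Stage 1: overshoot 24 dB → 24/12 = 2 dB → -1 dBV; +4 dB make-up → 3 dBV.
Stage 2: 8.7 dB above -5.7 dBV, reduced 4:1 to 2.175 dB above → -3.525 dBV; +8 dB make-up → 4.475 dBV.

4.475 dBV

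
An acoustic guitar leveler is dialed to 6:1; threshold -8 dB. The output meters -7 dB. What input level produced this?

The compressed level sits -7 − (-8) = 1 dB over threshold.
Before 6:1 compression the overshoot was 1 × 6 = 6 dB, so input = -8 + 6 = -2 dB.

-2 dB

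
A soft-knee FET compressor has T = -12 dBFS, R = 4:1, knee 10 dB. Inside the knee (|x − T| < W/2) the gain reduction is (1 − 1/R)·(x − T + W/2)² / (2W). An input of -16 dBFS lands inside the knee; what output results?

x − T + W/2 = -16 − (-12) + 5 = 1.
GR = (1 − 1/4) × 1² / 20 = 0.75 × 1 / 20 = 0.0375 dB.
Output = -16 − 0.0375 = -16.0375 dBFS.

-16.0375 dBFS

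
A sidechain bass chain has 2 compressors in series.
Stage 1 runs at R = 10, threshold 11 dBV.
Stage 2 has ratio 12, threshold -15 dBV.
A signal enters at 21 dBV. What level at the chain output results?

-12.75 dBV

Stage 1: 10 dB above 11 dBV, reduced 10:1 to 1 dB above → 12 dBV.
Stage 2: overshoot 27 dB → 27/12 = 2.25 dB → -12.75 dBV.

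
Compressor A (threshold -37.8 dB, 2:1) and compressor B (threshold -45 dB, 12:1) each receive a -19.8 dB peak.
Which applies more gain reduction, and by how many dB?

A: GR = 18 − 18/2 = 9 dB.
B: GR = 25.2 − 25.2/12 = 23.1 dB.
B reduces 14.1 dB more.

B, by 14.1 dB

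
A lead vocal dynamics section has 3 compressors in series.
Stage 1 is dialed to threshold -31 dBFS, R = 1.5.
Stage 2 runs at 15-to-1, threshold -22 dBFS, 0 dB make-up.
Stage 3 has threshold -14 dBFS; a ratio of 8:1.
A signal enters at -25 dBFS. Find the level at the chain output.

-27 dBFS

Stage 1: -25 dBFS is 6 dB over -31 dBFS; at 1.5:1 that becomes 4 dB over, giving -27 dBFS.
Stage 2: -27 dBFS ≤ -22 dBFS, so stage 2 doesn't engage; output -27 dBFS.
Stage 3: below threshold (-27 ≤ -14); passes unchanged; output -27 dBFS.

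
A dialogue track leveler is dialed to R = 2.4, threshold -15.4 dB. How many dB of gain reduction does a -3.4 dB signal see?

7 dB

The signal is 12 dB above threshold.
A 2.4:1 ratio leaves 5 dB of that excess.
GR = overshoot in − overshoot out = 12 − 5 = 7 dB.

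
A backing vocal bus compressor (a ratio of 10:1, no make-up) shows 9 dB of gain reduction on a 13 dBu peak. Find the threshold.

3 dBu

Let T be the threshold. Output overshoot = (input overshoot)/R, so 4 − T = (13 − T)/10.
10·(4 − T) = 13 − T → 9·T = 40 − 13 = 27.
T = 27/9 = 3 dBu.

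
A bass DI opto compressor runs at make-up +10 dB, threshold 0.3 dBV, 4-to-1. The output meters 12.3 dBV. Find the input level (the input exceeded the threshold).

Remove make-up: 12.3 − 10 = 2.3 dBV.
The compressed level sits 2.3 − 0.3 = 2 dB over threshold.
Input overshoot = R × output overshoot = 8 dB → input = 0.3 + 8 = 8.3 dBV.

8.3 dBV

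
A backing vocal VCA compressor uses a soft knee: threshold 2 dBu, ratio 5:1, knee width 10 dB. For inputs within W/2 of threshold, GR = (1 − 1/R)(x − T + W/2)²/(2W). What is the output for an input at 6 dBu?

x − T + W/2 = 6 − 2 + 5 = 9.
GR = (1 − 1/5) × 9² / 20 = 0.8 × 81 / 20 = 3.24 dB.
Output = 6 − 3.24 = 2.76 dBu.

2.76 dBu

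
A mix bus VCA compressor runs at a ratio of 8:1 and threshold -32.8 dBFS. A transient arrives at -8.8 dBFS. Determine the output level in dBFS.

-29.8 dBFS

-8.8 dBFS sits 24 dB over threshold.
The 24 dB excess becomes 3 dB after 8:1 reduction.
So the level is -32.8 + 3 = -29.8 dBFS.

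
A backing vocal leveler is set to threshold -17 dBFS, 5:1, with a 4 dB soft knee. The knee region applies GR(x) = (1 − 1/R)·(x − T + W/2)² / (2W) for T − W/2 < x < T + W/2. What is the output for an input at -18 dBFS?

-18.1 dBFS

x − T + W/2 = -18 − (-17) + 2 = 1.
GR = (1 − 1/5) × 1² / 8 = 0.8 × 1 / 8 = 0.1 dB.
Output = -18 − 0.1 = -18.1 dBFS.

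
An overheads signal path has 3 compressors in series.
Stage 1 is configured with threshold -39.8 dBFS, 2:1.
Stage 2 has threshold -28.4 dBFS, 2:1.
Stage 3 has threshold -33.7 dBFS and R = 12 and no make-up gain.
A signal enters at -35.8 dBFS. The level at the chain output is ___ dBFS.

Stage 1: overshoot 4 dB → 4/2 = 2 dB → -37.8 dBFS.
Stage 2: -37.8 dBFS ≤ -28.4 dBFS, so stage 2 doesn't engage; output -37.8 dBFS.
Stage 3: -37.8 dBFS is at or below the -33.7 dBFS threshold — no compression; output -37.8 dBFS.

-37.8 dBFS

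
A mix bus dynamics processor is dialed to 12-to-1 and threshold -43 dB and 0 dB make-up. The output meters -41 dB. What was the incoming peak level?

-19 dB

The compressed level sits -41 − (-43) = 2 dB over threshold.
Before 12:1 compression the overshoot was 2 × 12 = 24 dB, so input = -43 + 24 = -19 dB.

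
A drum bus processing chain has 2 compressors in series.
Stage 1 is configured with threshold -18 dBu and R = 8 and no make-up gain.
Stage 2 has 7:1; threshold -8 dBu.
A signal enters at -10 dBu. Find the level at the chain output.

-17 dBu

Stage 1: -10 dBu is 8 dB over -18 dBu; at 8:1 that becomes 1 dB over, giving -17 dBu.
Stage 2: below threshold (-17 ≤ -8); passes unchanged; output -17 dBu.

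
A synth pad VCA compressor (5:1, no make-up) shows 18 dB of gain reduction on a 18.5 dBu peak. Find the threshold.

Let T be the threshold. Output overshoot = (input overshoot)/R, so 0.5 − T = (18.5 − T)/5.
5·(0.5 − T) = 18.5 − T → 4·T = 2.5 − 18.5 = -16.
T = -16/4 = -4 dBu.

-4 dBu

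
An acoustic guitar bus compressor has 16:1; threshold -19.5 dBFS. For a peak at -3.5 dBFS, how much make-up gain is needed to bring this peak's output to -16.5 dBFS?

The peak compresses to -19.5 + 16/16 = -18.5 dBFS.
To reach -16.5 dBFS requires -16.5 − (-18.5) = 2 dB of make-up.

2 dB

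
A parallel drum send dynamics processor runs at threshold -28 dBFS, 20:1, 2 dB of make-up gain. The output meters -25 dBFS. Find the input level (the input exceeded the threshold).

-8 dBFS

Remove make-up: -25 − 2 = -27 dBFS.
Post-compression overshoot = -27 − (-28) = 1 dB.
Undo the ratio: input overshoot = 1 × 20 = 20 dB, giving input = -8 dBFS.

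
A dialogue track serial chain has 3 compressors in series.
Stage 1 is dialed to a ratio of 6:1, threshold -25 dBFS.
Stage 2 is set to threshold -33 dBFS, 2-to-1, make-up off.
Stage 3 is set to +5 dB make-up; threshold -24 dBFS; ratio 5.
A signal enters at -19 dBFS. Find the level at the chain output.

-23.5 dBFS

Stage 1: overshoot 6 dB → 6/6 = 1 dB → -24 dBFS.
Stage 2: 9 dB above -33 dBFS, reduced 2:1 to 4.5 dB above → -28.5 dBFS.
Stage 3: below threshold (-28.5 ≤ -24); passes unchanged; make-up brings it to -23.5 dBFS.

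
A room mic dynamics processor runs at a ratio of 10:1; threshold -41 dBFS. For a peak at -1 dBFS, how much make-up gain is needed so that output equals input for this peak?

36 dB

Without make-up, output = threshold + overshoot/10 = -41 + 4 = -37 dBFS.
Gap to target: 36 dB.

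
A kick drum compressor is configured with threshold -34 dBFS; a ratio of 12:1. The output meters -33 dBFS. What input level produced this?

-22 dBFS

Post-compression overshoot = -33 − (-34) = 1 dB.
Input overshoot = R × output overshoot = 12 dB → input = -34 + 12 = -22 dBFS.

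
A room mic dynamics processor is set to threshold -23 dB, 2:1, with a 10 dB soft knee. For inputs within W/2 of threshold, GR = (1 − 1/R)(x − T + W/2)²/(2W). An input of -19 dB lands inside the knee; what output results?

x − T + W/2 = -19 − (-23) + 5 = 9.
GR = (1 − 1/2) × 9² / 20 = 0.5 × 81 / 20 = 2.025 dB.
Output = -19 − 2.025 = -21.025 dB.

-21.025 dB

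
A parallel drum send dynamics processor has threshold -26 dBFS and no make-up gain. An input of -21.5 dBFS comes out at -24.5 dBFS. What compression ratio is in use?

Input overshoot = -21.5 − (-26) = 4.5 dB; output overshoot = -24.5 − (-26) = 1.5 dB.
Ratio = 4.5 / 1.5 = 3.

3:1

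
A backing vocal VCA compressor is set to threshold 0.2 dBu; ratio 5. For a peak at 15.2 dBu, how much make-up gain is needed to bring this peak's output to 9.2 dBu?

Without make-up, output = threshold + overshoot/5 = 0.2 + 3 = 3.2 dBu.
Gap to target: 6 dB.

6 dB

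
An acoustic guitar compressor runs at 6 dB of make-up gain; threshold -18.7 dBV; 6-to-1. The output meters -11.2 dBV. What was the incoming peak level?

Stripping the +6 dB make-up gives -17.2 dBV at the gain stage.
That's 1.5 dB above the -18.7 dBV threshold.
Input overshoot = R × output overshoot = 9 dB → input = -18.7 + 9 = -9.7 dBV.

-9.7 dBV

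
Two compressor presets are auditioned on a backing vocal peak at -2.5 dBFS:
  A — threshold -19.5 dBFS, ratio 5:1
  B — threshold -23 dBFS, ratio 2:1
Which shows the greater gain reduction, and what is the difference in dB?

A, by 3.35 dB

A: overshoot 17 dB → output overshoot 3.4 dB → GR 13.6 dB.
B: overshoot 20.5 dB → output overshoot 10.25 dB → GR 10.25 dB.
A reduces 3.35 dB more.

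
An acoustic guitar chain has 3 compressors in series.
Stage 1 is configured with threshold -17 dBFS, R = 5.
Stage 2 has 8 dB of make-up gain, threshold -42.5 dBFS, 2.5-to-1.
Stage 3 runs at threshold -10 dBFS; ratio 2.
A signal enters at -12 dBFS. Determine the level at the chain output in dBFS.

-23.9 dBFS

Stage 1: -12 dBFS is 5 dB over -17 dBFS; at 5:1 that becomes 1 dB over, giving -16 dBFS.
Stage 2: overshoot 26.5 dB → 26.5/2.5 = 10.6 dB → -31.9 dBFS; +8 dB make-up → -23.9 dBFS.
Stage 3: below threshold (-23.9 ≤ -10); passes unchanged; output -23.9 dBFS.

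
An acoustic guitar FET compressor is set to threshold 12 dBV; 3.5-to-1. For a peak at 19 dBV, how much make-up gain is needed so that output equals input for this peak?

5 dB

Without make-up, output = threshold + overshoot/3.5 = 12 + 2 = 14 dBV.
Gap to target: 5 dB.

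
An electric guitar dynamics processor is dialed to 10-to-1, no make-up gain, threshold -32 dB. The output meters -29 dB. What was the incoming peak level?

-2 dB

Post-compression overshoot = -29 − (-32) = 3 dB.
Input overshoot = R × output overshoot = 30 dB → input = -32 + 30 = -2 dB.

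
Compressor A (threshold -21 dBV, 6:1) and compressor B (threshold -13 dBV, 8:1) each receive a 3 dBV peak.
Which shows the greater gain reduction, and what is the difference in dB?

A: GR = 24 − 24/6 = 20 dB.
B: GR = 16 − 16/8 = 14 dB.
A applies 6 dB more gain reduction.

A, by 6 dB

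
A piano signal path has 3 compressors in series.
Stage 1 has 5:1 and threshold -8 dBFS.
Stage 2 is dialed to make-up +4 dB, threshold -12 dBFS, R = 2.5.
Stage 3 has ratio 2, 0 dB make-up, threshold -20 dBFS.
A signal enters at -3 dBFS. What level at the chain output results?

-13 dBFS

Stage 1: 5 dB above -8 dBFS, reduced 5:1 to 1 dB above → -7 dBFS.
Stage 2: 5 dB above -12 dBFS, reduced 2.5:1 to 2 dB above → -10 dBFS; +4 dB make-up → -6 dBFS.
Stage 3: 14 dB above -20 dBFS, reduced 2:1 to 7 dB above → -13 dBFS.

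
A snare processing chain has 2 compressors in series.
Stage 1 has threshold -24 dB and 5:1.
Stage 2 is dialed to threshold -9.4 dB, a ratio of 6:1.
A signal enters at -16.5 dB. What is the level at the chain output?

-22.5 dB

Stage 1: -16.5 dB is 7.5 dB over -24 dB; at 5:1 that becomes 1.5 dB over, giving -22.5 dB.
Stage 2: -22.5 dB ≤ -9.4 dB, so stage 2 doesn't engage; output -22.5 dB.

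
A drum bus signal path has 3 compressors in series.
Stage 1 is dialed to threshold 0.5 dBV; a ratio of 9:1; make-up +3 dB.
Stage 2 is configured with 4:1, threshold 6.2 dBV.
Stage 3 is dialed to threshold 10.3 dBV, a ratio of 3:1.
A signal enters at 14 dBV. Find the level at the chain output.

Stage 1: 13.5 dB above 0.5 dBV, reduced 9:1 to 1.5 dB above → 2 dBV; +3 dB make-up → 5 dBV.
Stage 2: below threshold (5 ≤ 6.2); passes unchanged; output 5 dBV.
Stage 3: below threshold (5 ≤ 10.3); passes unchanged; output 5 dBV.

5 dBV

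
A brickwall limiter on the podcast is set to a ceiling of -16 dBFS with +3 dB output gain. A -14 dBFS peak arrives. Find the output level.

-13 dBFS

The limiter clamps the peak to its -16 dBFS ceiling.
Output gain then adds 3 dB: -16 + 3 = -13 dBFS.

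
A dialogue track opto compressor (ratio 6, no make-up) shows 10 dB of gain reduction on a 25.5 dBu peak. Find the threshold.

13.5 dBu

Input is 12 dB above T (since output overshoot × R = input overshoot: (15.5 − T)·6 = 25.5 − T gives T = 13.5 dBu).
Check: 13.5 + (25.5 − 13.5)/6 = 13.5 + 2 = 15.5 dBu. ✓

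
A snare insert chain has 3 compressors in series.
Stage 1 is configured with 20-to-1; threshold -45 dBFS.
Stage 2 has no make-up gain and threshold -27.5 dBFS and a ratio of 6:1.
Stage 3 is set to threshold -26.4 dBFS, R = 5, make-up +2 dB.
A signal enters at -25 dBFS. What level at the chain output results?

-42 dBFS

Stage 1: 20 dB above -45 dBFS, reduced 20:1 to 1 dB above → -44 dBFS.
Stage 2: -44 dBFS ≤ -27.5 dBFS, so stage 2 doesn't engage; output -44 dBFS.
Stage 3: -44 dBFS is at or below the -26.4 dBFS threshold — no compression; make-up brings it to -42 dBFS.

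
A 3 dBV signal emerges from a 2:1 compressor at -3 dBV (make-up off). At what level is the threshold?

-9 dBV

Let T be the threshold. Output overshoot = (input overshoot)/R, so -3 − T = (3 − T)/2.
2·(-3 − T) = 3 − T → 1·T = -6 − 3 = -9.
T = -9/1 = -9 dBV.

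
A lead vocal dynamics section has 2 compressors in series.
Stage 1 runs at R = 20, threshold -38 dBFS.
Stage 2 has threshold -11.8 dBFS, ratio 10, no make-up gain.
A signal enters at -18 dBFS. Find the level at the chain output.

-37 dBFS

Stage 1: -18 dBFS is 20 dB over -38 dBFS; at 20:1 that becomes 1 dB over, giving -37 dBFS.
Stage 2: -37 dBFS is at or below the -11.8 dBFS threshold — no compression; output -37 dBFS.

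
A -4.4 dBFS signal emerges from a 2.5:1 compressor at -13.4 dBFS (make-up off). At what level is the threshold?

Let T be the threshold. Output overshoot = (input overshoot)/R, so -13.4 − T = (-4.4 − T)/2.5.
2.5·(-13.4 − T) = -4.4 − T → 1.5·T = -33.5 − (-4.4) = -29.1.
T = -29.1/1.5 = -19.4 dBFS.

-19.4 dBFS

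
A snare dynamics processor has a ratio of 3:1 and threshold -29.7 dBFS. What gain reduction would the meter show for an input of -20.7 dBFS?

Overshoot = -20.7 − (-29.7) = 9 dB.
At 3:1, output sits 9/3 = 3 dB above threshold.
Gain reduction = 9 − 3 = 6 dB.

6 dB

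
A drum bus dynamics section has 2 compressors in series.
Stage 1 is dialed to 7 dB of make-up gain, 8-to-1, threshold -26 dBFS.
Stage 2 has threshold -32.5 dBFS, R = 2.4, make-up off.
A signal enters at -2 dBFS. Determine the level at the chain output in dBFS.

-25.625 dBFS

Stage 1: -2 dBFS is 24 dB over -26 dBFS; at 8:1 that becomes 3 dB over, giving -23 dBFS; +7 dB make-up → -16 dBFS.
Stage 2: overshoot 16.5 dB → 16.5/2.4 = 6.875 dB → -25.625 dBFS.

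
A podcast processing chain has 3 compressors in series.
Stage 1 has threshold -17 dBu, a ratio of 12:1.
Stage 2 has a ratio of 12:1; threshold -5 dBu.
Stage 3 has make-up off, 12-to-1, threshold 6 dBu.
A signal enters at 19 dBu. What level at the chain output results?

Stage 1: 36 dB above -17 dBu, reduced 12:1 to 3 dB above → -14 dBu.
Stage 2: below threshold (-14 ≤ -5); passes unchanged; output -14 dBu.
Stage 3: below threshold (-14 ≤ 6); passes unchanged; output -14 dBu.

-14 dBu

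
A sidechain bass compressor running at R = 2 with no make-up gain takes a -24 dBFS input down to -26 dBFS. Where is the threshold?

-28 dBFS

Input is 4 dB above T (since output overshoot × R = input overshoot: (-26 − T)·2 = -24 − T gives T = -28 dBFS).
Check: -28 + (-24 − (-28))/2 = -28 + 2 = -26 dBFS. ✓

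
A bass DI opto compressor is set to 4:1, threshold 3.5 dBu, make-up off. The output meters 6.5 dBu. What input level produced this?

The compressed level sits 6.5 − 3.5 = 3 dB over threshold.
Undo the ratio: input overshoot = 3 × 4 = 12 dB, giving input = 15.5 dBu.

15.5 dBu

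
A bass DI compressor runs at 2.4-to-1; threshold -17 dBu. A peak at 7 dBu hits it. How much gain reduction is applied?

14 dB

7 dBu exceeds the threshold by 24 dB.
After 2.4:1 compression the overshoot becomes 24/2.4 = 10 dB.
Gain reduction = 24 − 10 = 14 dB.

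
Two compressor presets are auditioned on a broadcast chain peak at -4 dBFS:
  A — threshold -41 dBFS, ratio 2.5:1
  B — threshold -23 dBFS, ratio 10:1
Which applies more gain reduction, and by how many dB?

A: overshoot 37 dB → output overshoot 14.8 dB → GR 22.2 dB.
B: overshoot 19 dB → output overshoot 1.9 dB → GR 17.1 dB.
Difference: 5.1 dB in favour of A.

A, by 5.1 dB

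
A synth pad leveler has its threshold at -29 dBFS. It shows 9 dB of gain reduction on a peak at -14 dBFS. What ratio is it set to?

2.5:1

Input overshoot = -14 − (-29) = 15 dB.
Output overshoot = 15 − 9 = 6 dB.
Ratio = input overshoot / output overshoot = 15 / 6 = 2.5.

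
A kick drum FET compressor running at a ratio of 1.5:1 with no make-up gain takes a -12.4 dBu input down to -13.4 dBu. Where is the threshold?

Let T be the threshold. Output overshoot = (input overshoot)/R, so -13.4 − T = (-12.4 − T)/1.5.
1.5·(-13.4 − T) = -12.4 − T → 0.5·T = -20.1 − (-12.4) = -7.7.
T = -7.7/0.5 = -15.4 dBu.

-15.4 dBu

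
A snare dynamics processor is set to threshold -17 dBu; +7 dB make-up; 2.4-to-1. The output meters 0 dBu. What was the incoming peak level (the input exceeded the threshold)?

Before make-up, the level was 0 − 7 = -7 dBu.
Post-compression overshoot = -7 − (-17) = 10 dB.
Input overshoot = R × output overshoot = 24 dB → input = -17 + 24 = 7 dBu.

7 dBu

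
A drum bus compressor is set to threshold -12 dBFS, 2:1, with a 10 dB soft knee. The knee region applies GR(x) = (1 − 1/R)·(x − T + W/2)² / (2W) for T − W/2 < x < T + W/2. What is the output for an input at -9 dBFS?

x − T + W/2 = -9 − (-12) + 5 = 8.
GR = (1 − 1/2) × 8² / 20 = 0.5 × 64 / 20 = 1.6 dB.
Output = -9 − 1.6 = -10.6 dBFS.

-10.6 dBFS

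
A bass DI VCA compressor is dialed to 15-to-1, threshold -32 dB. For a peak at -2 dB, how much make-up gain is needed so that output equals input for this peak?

Without make-up, output = threshold + overshoot/15 = -32 + 2 = -30 dB.
Gap to target: 28 dB.

28 dB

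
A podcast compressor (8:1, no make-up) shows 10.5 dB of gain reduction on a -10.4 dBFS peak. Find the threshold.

Gain reduction = -10.4 − (-20.9) = 10.5 dB; output overshoot = GR / (R − 1) = 10.5 / 7 = 1.5 dB.
Threshold = output − output overshoot = -20.9 − 1.5 = -22.4 dBFS.

-22.4 dBFS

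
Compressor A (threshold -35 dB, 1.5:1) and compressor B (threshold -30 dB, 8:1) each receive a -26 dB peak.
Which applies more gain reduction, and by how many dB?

A: 9 dB over, compressed to 6 dB over, so 3 dB of GR.
B: 4 dB over, compressed to 0.5 dB over, so 3.5 dB of GR.
B reduces 0.5 dB more.

B, by 0.5 dB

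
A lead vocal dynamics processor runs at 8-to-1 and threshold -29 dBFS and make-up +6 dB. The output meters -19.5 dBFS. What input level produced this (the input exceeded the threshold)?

-1 dBFS

Stripping the +6 dB make-up gives -25.5 dBFS at the gain stage.
The compressed level sits -25.5 − (-29) = 3.5 dB over threshold.
Before 8:1 compression the overshoot was 3.5 × 8 = 28 dB, so input = -29 + 28 = -1 dBFS.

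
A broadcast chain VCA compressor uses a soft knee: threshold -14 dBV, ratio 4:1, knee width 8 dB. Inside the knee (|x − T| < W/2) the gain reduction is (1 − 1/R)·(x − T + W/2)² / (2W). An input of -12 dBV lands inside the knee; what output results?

-13.6875 dBV

x − T + W/2 = -12 − (-14) + 4 = 6.
GR = (1 − 1/4) × 6² / 16 = 0.75 × 36 / 16 = 1.6875 dB.
Output = -12 − 1.6875 = -13.6875 dBV.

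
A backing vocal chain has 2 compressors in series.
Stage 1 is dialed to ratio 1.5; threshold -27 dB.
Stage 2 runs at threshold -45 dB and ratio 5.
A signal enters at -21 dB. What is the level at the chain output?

-40.6 dB

Stage 1: overshoot 6 dB → 6/1.5 = 4 dB → -23 dB.
Stage 2: overshoot 22 dB → 22/5 = 4.4 dB → -40.6 dB.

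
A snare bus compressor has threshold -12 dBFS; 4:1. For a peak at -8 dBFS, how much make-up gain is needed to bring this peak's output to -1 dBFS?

Without make-up, output = threshold + overshoot/4 = -12 + 1 = -11 dBFS.
Gap to target: 10 dB.

10 dB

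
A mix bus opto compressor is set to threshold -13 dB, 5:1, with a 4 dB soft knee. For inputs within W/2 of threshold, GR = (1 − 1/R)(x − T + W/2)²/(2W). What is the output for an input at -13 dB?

x − T + W/2 = -13 − (-13) + 2 = 2.
GR = (1 − 1/5) × 2² / 8 = 0.8 × 4 / 8 = 0.4 dB.
Output = -13 − 0.4 = -13.4 dB.

-13.4 dB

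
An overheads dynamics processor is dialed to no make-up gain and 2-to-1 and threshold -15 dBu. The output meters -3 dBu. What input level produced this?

That's 12 dB above the -15 dBu threshold.
Input overshoot = R × output overshoot = 24 dB → input = -15 + 24 = 9 dBu.

9 dBu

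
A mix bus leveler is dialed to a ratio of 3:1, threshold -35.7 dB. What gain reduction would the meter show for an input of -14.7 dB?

14 dB

-14.7 dB exceeds the threshold by 21 dB.
A 3:1 ratio leaves 7 dB of that excess.
Gain reduction = 21 − 7 = 14 dB.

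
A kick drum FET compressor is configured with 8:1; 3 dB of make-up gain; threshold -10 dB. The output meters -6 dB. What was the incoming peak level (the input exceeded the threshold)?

-2 dB

Remove make-up: -6 − 3 = -9 dB.
That's 1 dB above the -10 dB threshold.
Before 8:1 compression the overshoot was 1 × 8 = 8 dB, so input = -10 + 8 = -2 dB.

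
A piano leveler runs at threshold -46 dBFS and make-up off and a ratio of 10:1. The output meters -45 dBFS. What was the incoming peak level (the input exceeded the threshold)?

-36 dBFS

Post-compression overshoot = -45 − (-46) = 1 dB.
Undo the ratio: input overshoot = 1 × 10 = 10 dB, giving input = -36 dBFS.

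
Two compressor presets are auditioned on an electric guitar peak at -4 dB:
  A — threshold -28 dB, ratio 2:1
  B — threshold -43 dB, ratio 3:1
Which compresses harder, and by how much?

A: 24 dB over, compressed to 12 dB over, so 12 dB of GR.
B: 39 dB over, compressed to 13 dB over, so 26 dB of GR.
B reduces 14 dB more.

B, by 14 dB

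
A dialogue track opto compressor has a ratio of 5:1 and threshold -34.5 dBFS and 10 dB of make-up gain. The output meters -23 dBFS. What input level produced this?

-27 dBFS

Before make-up, the level was -23 − 10 = -33 dBFS.
Post-compression overshoot = -33 − (-34.5) = 1.5 dB.
Input overshoot = R × output overshoot = 7.5 dB → input = -34.5 + 7.5 = -27 dBFS.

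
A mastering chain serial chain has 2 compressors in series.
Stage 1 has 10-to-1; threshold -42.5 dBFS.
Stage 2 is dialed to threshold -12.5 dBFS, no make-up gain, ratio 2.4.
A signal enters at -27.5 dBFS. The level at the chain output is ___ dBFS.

Stage 1: 15 dB above -42.5 dBFS, reduced 10:1 to 1.5 dB above → -41 dBFS.
Stage 2: below threshold (-41 ≤ -12.5); passes unchanged; output -41 dBFS.

-41 dBFS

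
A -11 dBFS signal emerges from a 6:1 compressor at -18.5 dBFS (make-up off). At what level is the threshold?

Let T be the threshold. Output overshoot = (input overshoot)/R, so -18.5 − T = (-11 − T)/6.
6·(-18.5 − T) = -11 − T → 5·T = -111 − (-11) = -100.
T = -100/5 = -20 dBFS.

-20 dBFS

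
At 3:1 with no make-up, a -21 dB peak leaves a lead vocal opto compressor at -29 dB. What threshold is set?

-33 dB

Gain reduction = -21 − (-29) = 8 dB; output overshoot = GR / (R − 1) = 8 / 2 = 4 dB.
Threshold = output − output overshoot = -29 − 4 = -33 dB.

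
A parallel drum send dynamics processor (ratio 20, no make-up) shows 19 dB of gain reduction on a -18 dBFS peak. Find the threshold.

Let T be the threshold. Output overshoot = (input overshoot)/R, so -37 − T = (-18 − T)/20.
20·(-37 − T) = -18 − T → 19·T = -740 − (-18) = -722.
T = -722/19 = -38 dBFS.

-38 dBFS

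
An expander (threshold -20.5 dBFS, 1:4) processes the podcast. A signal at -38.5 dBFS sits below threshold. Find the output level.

-92.5 dBFS

Undershoot = (-20.5) − (-38.5) = 18 dB.
At 1:4, that expands to 72 dB under threshold.
Output = -20.5 − 72 = -92.5 dBFS.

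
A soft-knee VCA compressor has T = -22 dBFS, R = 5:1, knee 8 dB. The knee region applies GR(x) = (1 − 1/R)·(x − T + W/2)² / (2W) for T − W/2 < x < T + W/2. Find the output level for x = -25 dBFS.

-25.05 dBFS

x − T + W/2 = -25 − (-22) + 4 = 1.
GR = (1 − 1/5) × 1² / 16 = 0.8 × 1 / 16 = 0.05 dB.
Output = -25 − 0.05 = -25.05 dBFS.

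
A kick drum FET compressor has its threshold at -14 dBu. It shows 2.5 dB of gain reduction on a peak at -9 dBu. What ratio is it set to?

2:1

Input overshoot = -9 − (-14) = 5 dB.
Output overshoot = 5 − 2.5 = 2.5 dB.
Ratio = input overshoot / output overshoot = 5 / 2.5 = 2.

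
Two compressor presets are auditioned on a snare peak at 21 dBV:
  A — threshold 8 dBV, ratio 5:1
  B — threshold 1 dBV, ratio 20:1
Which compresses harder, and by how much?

B, by 8.6 dB

A: overshoot 13 dB → output overshoot 2.6 dB → GR 10.4 dB.
B: overshoot 20 dB → output overshoot 1 dB → GR 19 dB.
Difference: 8.6 dB in favour of B.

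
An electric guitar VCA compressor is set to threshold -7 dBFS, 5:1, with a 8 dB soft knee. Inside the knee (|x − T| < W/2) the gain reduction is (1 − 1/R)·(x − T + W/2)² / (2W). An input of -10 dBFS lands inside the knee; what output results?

-10.05 dBFS

x − T + W/2 = -10 − (-7) + 4 = 1.
GR = (1 − 1/5) × 1² / 16 = 0.8 × 1 / 16 = 0.05 dB.
Output = -10 − 0.05 = -10.05 dBFS.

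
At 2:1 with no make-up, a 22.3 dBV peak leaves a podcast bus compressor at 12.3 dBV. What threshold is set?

Gain reduction = 22.3 − 12.3 = 10 dB; output overshoot = GR / (R − 1) = 10 / 1 = 10 dB.
Threshold = output − output overshoot = 12.3 − 10 = 2.3 dBV.

2.3 dBV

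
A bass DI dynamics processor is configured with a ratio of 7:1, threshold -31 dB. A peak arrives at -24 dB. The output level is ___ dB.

-30 dB

-24 dB sits 7 dB over threshold.
The 7 dB excess becomes 1 dB after 7:1 reduction.
Output = -31 + 1 = -30 dB.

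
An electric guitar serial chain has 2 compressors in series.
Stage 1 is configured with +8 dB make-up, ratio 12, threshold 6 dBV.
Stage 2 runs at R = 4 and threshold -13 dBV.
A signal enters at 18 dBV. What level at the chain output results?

Stage 1: overshoot 12 dB → 12/12 = 1 dB → 7 dBV; +8 dB make-up → 15 dBV.
Stage 2: 28 dB above -13 dBV, reduced 4:1 to 7 dB above → -6 dBV.

-6 dBV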